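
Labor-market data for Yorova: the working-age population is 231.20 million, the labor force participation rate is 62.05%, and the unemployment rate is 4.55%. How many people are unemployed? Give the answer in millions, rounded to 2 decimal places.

About 6.53 million are unemployed.

Labor force = 0.6205 × 231.20 = 143.46 million.
Unemployed = 0.0455 × 143.46 ≈ 6.53 million.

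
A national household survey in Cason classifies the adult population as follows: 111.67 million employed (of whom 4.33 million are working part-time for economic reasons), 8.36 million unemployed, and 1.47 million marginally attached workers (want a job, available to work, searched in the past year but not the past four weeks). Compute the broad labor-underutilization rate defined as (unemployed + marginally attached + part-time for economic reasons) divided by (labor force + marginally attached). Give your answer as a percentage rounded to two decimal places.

Labor force = 111.67 + 8.36 = 120.03 million.
Numerator = 8.36 + 1.47 + 4.33 = 14.16 million.
Denominator = 120.03 + 1.47 = 121.50 million.
Broad rate = 14.16 / 121.50 = 11.65%.

Broad underutilization rate ≈ 11.65%.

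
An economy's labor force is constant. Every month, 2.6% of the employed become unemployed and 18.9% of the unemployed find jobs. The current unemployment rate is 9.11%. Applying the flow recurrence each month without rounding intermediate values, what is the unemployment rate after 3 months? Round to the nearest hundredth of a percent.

Unemployment rate after three months ≈ 10.65%.

With a fixed labor force, u_{t+1} = u_t + s·(1−u_t) − f·u_t = u_t·(1−s−f) + s.
Here 1−s−f = 0.785 and s = 0.026.
u_1 = 0.091100 × 0.785 + 0.026 = 0.097514.
u_2 = 0.097514 × 0.785 + 0.026 = 0.102548.
u_3 = 0.102548 × 0.785 + 0.026 = 0.106500.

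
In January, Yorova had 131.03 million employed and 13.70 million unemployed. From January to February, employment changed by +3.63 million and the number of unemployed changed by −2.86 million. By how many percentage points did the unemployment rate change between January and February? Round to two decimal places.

The unemployment rate changed by −2.02 percentage points.

January: labor force = 131.03 + 13.70 = 144.73; u = 13.70/144.73 = 9.47%.
February: labor force = 134.66 + 10.84 = 145.50; u = 10.84/145.50 = 7.45%.
Change = 7.45% − 9.47% = −2.02 pp.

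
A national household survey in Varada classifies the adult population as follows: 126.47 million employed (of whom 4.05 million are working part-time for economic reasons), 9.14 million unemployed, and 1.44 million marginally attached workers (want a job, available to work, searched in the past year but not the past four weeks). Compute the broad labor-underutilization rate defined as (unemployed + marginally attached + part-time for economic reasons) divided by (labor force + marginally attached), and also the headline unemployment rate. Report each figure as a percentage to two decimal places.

Broad underutilization rate ≈ 10.67%; headline unemployment rate ≈ 6.74%.

Labor force = 126.47 + 9.14 = 135.61 million.
Numerator = 9.14 + 1.44 + 4.05 = 14.63 million.
Denominator = 135.61 + 1.44 = 137.05 million.
Broad rate = 14.63 / 137.05 = 10.67%.
Headline unemployment rate = 9.14 / 135.61 = 6.74%.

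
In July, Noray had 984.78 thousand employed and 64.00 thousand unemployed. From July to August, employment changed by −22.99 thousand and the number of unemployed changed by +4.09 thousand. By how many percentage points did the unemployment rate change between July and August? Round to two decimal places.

The unemployment rate changed by +0.51 percentage points.

July: labor force = 984.78 + 64.00 = 1,048.78; u = 64.00/1,048.78 = 6.10%.
August: labor force = 961.79 + 68.09 = 1,029.88; u = 68.09/1,029.88 = 6.61%.
Change = 6.61% − 6.10% = +0.51 pp.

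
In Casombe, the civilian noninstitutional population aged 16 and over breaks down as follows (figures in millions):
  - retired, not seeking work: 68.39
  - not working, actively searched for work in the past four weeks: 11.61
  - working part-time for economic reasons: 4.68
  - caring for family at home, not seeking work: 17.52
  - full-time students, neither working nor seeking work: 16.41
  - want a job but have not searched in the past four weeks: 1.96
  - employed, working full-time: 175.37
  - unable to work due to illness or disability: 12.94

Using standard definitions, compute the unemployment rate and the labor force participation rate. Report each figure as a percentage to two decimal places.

Unemployment rate ≈ 6.06%; labor force participation rate ≈ 62.05%.

Employed = 4.68 + 175.37 = 180.05 million (anyone who worked, including part-time for economic reasons, counts as employed).
Unemployed = 11.61 million.
Labor force = 180.05 + 11.61 = 191.66 million.
Not in labor force = 68.39 + 17.52 + 16.41 + 1.96 + 12.94 = 117.22 million (those not working and not actively searching are outside the labor force — including those who want a job but have given up searching).
Civilian working-age population = 191.66 + 117.22 = 308.88 million.
Unemployment rate = 11.61 / 191.66 = 6.06%.
Labor force participation rate = 191.66 / 308.88 = 62.05%.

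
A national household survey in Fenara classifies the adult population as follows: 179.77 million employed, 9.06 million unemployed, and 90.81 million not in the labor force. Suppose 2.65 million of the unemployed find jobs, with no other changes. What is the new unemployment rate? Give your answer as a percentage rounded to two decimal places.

New unemployment rate ≈ 3.39%.

Initially, labor force = 179.77 + 9.06 = 188.83 million, so u = 9.06/188.83 = 4.80%.
After the change, unemployed falls and employed rises by 2.65; labor force unchanged → E = 182.42, U = 6.41, labor force = 188.83 million.
New unemployment rate = 6.41 / 188.83 = 3.39%.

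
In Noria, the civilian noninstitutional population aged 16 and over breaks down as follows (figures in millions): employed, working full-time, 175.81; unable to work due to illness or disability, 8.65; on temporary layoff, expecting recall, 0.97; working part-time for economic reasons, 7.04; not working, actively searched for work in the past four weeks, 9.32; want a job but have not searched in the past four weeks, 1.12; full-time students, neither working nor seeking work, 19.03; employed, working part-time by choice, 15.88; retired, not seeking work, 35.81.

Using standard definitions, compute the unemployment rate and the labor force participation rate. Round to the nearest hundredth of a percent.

Unemployment rate ≈ 4.92%; labor force participation rate ≈ 76.39%.

Employed = 175.81 + 7.04 + 15.88 = 198.73 million (anyone who worked, including part-time for economic reasons, counts as employed).
Unemployed = 0.97 + 9.32 = 10.29 million (jobless and actively searching, or on temporary layoff).
Labor force = 198.73 + 10.29 = 209.02 million.
Not in labor force = 8.65 + 1.12 + 19.03 + 35.81 = 64.61 million (those not working and not actively searching are outside the labor force — including those who want a job but have given up searching).
Civilian working-age population = 209.02 + 64.61 = 273.63 million.
Unemployment rate = 10.29 / 209.02 = 4.92%.
Labor force participation rate = 209.02 / 273.63 = 76.39%.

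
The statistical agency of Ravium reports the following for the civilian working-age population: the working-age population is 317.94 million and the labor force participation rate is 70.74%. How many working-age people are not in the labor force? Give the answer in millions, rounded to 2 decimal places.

About 93.03 million are not in the labor force.

Share not in the labor force = 1 − 0.7074 = 0.2926.
Not in labor force = 0.2926 × 317.94 ≈ 93.03 million.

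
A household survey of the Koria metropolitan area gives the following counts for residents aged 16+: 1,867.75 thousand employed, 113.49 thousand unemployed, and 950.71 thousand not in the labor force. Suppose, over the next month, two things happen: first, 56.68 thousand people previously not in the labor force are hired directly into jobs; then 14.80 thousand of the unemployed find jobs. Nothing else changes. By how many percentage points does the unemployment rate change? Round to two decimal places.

The unemployment rate changes by −0.89 percentage points.

Initially, labor force = 1,867.75 + 113.49 = 1,981.24 thousand, so u = 113.49/1,981.24 = 5.73%.
After the first change, employed and labor force both rise by 56.68; unemployed unchanged → E = 1,924.43, U = 113.49, labor force = 2,037.92 thousand.
After the second change, unemployed falls and employed rises by 14.80; labor force unchanged → E = 1,939.23, U = 98.69, labor force = 2,037.92 thousand.
New unemployment rate = 98.69 / 2,037.92 = 4.84%.
Change = 4.84% − 5.73% = −0.89 percentage points.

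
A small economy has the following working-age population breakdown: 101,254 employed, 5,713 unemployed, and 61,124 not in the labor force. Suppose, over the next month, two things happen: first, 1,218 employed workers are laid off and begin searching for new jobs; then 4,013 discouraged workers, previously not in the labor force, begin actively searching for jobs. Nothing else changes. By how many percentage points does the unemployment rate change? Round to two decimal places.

The unemployment rate changes by +4.52 percentage points.

Initially, labor force = 101,254 + 5,713 = 106,967, so u = 5,713/106,967 = 5.34%.
After the first change, employed falls and unemployed rises by 1,218; labor force unchanged → E = 100,036, U = 6,931, labor force = 106,967.
After the second change, unemployed and labor force both rise by 4,013 → E = 100,036, U = 10,944, labor force = 110,980.
New unemployment rate = 10,944 / 110,980 = 9.86%.
Change = 9.86% − 5.34% = +4.52 percentage points.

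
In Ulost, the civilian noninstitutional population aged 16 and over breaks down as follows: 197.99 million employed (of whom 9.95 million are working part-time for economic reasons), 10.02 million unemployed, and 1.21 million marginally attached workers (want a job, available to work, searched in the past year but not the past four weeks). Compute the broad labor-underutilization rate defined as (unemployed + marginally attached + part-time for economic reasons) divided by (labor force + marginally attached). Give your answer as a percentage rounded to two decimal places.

Broad underutilization rate ≈ 10.12%.

Labor force = 197.99 + 10.02 = 208.01 million.
Numerator = 10.02 + 1.21 + 9.95 = 21.18 million.
Denominator = 208.01 + 1.21 = 209.22 million.
Broad rate = 21.18 / 209.22 = 10.12%.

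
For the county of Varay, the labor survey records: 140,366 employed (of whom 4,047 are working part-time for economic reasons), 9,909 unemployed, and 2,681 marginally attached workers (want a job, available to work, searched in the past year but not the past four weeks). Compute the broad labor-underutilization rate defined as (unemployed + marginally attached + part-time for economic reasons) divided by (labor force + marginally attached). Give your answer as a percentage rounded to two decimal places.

Labor force = 140,366 + 9,909 = 150,275.
Numerator = 9,909 + 2,681 + 4,047 = 16,637.
Denominator = 150,275 + 2,681 = 152,956.
Broad rate = 16,637 / 152,956 = 10.88%.

Broad underutilization rate ≈ 10.88%.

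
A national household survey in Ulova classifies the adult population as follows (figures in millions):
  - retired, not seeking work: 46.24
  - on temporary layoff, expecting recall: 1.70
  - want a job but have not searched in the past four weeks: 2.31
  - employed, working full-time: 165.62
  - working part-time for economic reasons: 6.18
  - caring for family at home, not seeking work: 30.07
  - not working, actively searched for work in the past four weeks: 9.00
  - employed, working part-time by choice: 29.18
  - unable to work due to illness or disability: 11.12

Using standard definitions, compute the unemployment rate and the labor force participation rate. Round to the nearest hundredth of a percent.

Unemployment rate ≈ 5.05%; labor force participation rate ≈ 70.23%.

Employed = 165.62 + 6.18 + 29.18 = 200.98 million (anyone who worked, including part-time for economic reasons, counts as employed).
Unemployed = 1.70 + 9.00 = 10.70 million (jobless and actively searching, or on temporary layoff).
Labor force = 200.98 + 10.70 = 211.68 million.
Not in labor force = 46.24 + 2.31 + 30.07 + 11.12 = 89.74 million (those not working and not actively searching are outside the labor force — including those who want a job but have given up searching).
Civilian working-age population = 211.68 + 89.74 = 301.42 million.
Unemployment rate = 10.70 / 211.68 = 5.05%.
Labor force participation rate = 211.68 / 301.42 = 70.23%.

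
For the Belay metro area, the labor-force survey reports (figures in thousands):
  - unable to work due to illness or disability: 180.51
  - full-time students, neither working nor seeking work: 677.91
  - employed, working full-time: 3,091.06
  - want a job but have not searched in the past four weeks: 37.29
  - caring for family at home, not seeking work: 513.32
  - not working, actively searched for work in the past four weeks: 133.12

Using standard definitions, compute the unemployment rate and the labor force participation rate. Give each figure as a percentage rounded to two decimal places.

Employed = 3,091.06 thousand.
Unemployed = 133.12 thousand.
Labor force = 3,091.06 + 133.12 = 3,224.18 thousand.
Not in labor force = 180.51 + 677.91 + 37.29 + 513.32 = 1,409.03 thousand (those not working and not actively searching are outside the labor force — including those who want a job but have given up searching).
Civilian working-age population = 3,224.18 + 1,409.03 = 4,633.21 thousand.
Unemployment rate = 133.12 / 3,224.18 = 4.13%.
Labor force participation rate = 3,224.18 / 4,633.21 = 69.59%.

Unemployment rate ≈ 4.13%; labor force participation rate ≈ 69.59%.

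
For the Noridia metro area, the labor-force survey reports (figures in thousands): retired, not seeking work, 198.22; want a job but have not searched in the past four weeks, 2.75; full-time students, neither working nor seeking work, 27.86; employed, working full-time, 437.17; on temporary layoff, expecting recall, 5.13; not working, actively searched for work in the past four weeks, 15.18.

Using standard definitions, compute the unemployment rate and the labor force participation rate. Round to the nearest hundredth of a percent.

Employed = 437.17 thousand.
Unemployed = 5.13 + 15.18 = 20.31 thousand (jobless and actively searching, or on temporary layoff).
Labor force = 437.17 + 20.31 = 457.48 thousand.
Not in labor force = 198.22 + 2.75 + 27.86 = 228.83 thousand (those not working and not actively searching are outside the labor force — including those who want a job but have given up searching).
Civilian working-age population = 457.48 + 228.83 = 686.31 thousand.
Unemployment rate = 20.31 / 457.48 = 4.44%.
Labor force participation rate = 457.48 / 686.31 = 66.66%.

Unemployment rate ≈ 4.44%; labor force participation rate ≈ 66.66%.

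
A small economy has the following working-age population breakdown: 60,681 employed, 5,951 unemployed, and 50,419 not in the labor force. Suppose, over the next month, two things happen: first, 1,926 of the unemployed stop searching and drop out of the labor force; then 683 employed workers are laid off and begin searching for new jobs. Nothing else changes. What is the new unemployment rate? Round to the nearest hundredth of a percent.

Initially, labor force = 60,681 + 5,951 = 66,632, so u = 5,951/66,632 = 8.93%.
After the first change, unemployed and labor force both fall by 1,926 → E = 60,681, U = 4,025, labor force = 64,706.
After the second change, employed falls and unemployed rises by 683; labor force unchanged → E = 59,998, U = 4,708, labor force = 64,706.
New unemployment rate = 4,708 / 64,706 = 7.28%.

New unemployment rate ≈ 7.28%.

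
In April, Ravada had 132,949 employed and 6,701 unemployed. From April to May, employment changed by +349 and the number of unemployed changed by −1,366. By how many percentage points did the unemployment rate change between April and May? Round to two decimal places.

April: labor force = 132,949 + 6,701 = 139,650; u = 6,701/139,650 = 4.80%.
May: labor force = 133,298 + 5,335 = 138,633; u = 5,335/138,633 = 3.85%.
Change = 3.85% − 4.80% = −0.95 pp.

The unemployment rate changed by −0.95 percentage points.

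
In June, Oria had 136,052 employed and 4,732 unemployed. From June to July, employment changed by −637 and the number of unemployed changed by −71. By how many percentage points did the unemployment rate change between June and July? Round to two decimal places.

The unemployment rate changed by −0.03 percentage points.

June: labor force = 136,052 + 4,732 = 140,784; u = 4,732/140,784 = 3.36%.
July: labor force = 135,415 + 4,661 = 140,076; u = 4,661/140,076 = 3.33%.
Change = 3.33% − 3.36% = −0.03 pp.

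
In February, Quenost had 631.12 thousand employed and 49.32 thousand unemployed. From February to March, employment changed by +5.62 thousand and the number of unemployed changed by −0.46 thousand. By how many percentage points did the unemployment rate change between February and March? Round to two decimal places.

February: labor force = 631.12 + 49.32 = 680.44; u = 49.32/680.44 = 7.25%.
March: labor force = 636.74 + 48.86 = 685.60; u = 48.86/685.60 = 7.13%.
Change = 7.13% − 7.25% = −0.12 pp.

The unemployment rate changed by −0.12 percentage points.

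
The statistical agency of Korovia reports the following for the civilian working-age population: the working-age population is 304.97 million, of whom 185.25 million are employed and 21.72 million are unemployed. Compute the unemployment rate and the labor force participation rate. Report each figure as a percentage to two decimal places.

Labor force = employed + unemployed = 185.25 + 21.72 = 206.97 million.
Unemployment rate = 21.72 / 206.97 = 10.49%.
Labor force participation rate = 206.97 / 304.97 = 67.87%.

Unemployment rate ≈ 10.49%; labor force participation rate ≈ 67.87%.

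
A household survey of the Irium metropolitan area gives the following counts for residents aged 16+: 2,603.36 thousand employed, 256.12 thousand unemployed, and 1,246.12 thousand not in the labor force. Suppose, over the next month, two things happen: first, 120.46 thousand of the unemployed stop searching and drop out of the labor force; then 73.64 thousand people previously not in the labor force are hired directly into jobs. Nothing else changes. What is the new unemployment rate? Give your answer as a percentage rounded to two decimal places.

Initially, labor force = 2,603.36 + 256.12 = 2,859.48 thousand, so u = 256.12/2,859.48 = 8.96%.
After the first change, unemployed and labor force both fall by 120.46 → E = 2,603.36, U = 135.66, labor force = 2,739.02 thousand.
After the second change, employed and labor force both rise by 73.64; unemployed unchanged → E = 2,677.00, U = 135.66, labor force = 2,812.66 thousand.
New unemployment rate = 135.66 / 2,812.66 = 4.82%.

New unemployment rate ≈ 4.82%.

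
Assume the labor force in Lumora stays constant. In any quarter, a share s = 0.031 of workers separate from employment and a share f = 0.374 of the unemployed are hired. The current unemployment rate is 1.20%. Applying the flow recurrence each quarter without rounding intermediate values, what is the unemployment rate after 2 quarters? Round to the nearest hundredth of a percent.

With a fixed labor force, u_{t+1} = u_t + s·(1−u_t) − f·u_t = u_t·(1−s−f) + s.
Here 1−s−f = 0.595 and s = 0.031.
u_1 = 0.012000 × 0.595 + 0.031 = 0.038140.
u_2 = 0.038140 × 0.595 + 0.031 = 0.053693.

Unemployment rate after two quarters ≈ 5.37%.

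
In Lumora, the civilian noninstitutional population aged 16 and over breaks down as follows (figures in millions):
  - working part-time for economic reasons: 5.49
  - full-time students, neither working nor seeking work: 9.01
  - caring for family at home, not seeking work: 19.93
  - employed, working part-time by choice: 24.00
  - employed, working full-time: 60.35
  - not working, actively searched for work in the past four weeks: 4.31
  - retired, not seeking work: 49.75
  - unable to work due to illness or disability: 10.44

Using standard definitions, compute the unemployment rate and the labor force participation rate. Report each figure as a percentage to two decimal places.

Unemployment rate ≈ 4.58%; labor force participation rate ≈ 51.37%.

Employed = 5.49 + 24.00 + 60.35 = 89.84 million (anyone who worked, including part-time for economic reasons, counts as employed).
Unemployed = 4.31 million.
Labor force = 89.84 + 4.31 = 94.15 million.
Not in labor force = 9.01 + 19.93 + 49.75 + 10.44 = 89.13 million (those not working and not actively searching are outside the labor force).
Civilian working-age population = 94.15 + 89.13 = 183.28 million.
Unemployment rate = 4.31 / 94.15 = 4.58%.
Labor force participation rate = 94.15 / 183.28 = 51.37%.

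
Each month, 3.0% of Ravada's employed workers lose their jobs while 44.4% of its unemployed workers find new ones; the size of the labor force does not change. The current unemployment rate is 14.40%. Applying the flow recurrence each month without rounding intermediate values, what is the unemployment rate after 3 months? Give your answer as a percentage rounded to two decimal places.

With a fixed labor force, u_{t+1} = u_t + s·(1−u_t) − f·u_t = u_t·(1−s−f) + s.
Here 1−s−f = 0.526 and s = 0.030.
u_1 = 0.144000 × 0.526 + 0.030 = 0.105744.
u_2 = 0.105744 × 0.526 + 0.030 = 0.085621.
u_3 = 0.085621 × 0.526 + 0.030 = 0.075037.

Unemployment rate after three months ≈ 7.50%.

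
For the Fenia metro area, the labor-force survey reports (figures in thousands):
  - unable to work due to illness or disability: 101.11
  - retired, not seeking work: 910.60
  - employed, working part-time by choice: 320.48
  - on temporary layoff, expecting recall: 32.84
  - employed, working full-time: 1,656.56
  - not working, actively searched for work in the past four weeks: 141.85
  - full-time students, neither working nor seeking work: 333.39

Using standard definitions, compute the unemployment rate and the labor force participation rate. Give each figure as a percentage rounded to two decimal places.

Unemployment rate ≈ 8.12%; labor force participation rate ≈ 61.53%.

Employed = 320.48 + 1,656.56 = 1,977.04 thousand.
Unemployed = 32.84 + 141.85 = 174.69 thousand (jobless and actively searching, or on temporary layoff).
Labor force = 1,977.04 + 174.69 = 2,151.73 thousand.
Not in labor force = 101.11 + 910.60 + 333.39 = 1,345.10 thousand (those not working and not actively searching are outside the labor force).
Civilian working-age population = 2,151.73 + 1,345.10 = 3,496.83 thousand.
Unemployment rate = 174.69 / 2,151.73 = 8.12%.
Labor force participation rate = 2,151.73 / 3,496.83 = 61.53%.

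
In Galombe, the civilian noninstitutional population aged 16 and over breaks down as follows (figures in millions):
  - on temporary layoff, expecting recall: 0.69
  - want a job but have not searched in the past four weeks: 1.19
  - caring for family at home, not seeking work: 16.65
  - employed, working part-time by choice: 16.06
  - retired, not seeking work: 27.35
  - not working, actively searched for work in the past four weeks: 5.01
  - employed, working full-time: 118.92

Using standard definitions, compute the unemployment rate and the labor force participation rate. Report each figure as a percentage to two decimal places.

Unemployment rate ≈ 4.05%; labor force participation rate ≈ 75.69%.

Employed = 16.06 + 118.92 = 134.98 million.
Unemployed = 0.69 + 5.01 = 5.70 million (jobless and actively searching, or on temporary layoff).
Labor force = 134.98 + 5.70 = 140.68 million.
Not in labor force = 1.19 + 16.65 + 27.35 = 45.19 million (those not working and not actively searching are outside the labor force — including those who want a job but have given up searching).
Civilian working-age population = 140.68 + 45.19 = 185.87 million.
Unemployment rate = 5.70 / 140.68 = 4.05%.
Labor force participation rate = 140.68 / 185.87 = 75.69%.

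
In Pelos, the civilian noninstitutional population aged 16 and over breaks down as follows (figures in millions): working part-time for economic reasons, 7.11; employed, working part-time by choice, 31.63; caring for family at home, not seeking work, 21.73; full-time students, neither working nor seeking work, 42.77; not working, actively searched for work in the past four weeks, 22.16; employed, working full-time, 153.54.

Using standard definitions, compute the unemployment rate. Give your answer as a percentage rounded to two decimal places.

Employed = 7.11 + 31.63 + 153.54 = 192.28 million (anyone who worked, including part-time for economic reasons, counts as employed).
Unemployed = 22.16 million.
Labor force = 192.28 + 22.16 = 214.44 million.
Unemployment rate = 22.16 / 214.44 = 10.33%.

Unemployment rate ≈ 10.33%.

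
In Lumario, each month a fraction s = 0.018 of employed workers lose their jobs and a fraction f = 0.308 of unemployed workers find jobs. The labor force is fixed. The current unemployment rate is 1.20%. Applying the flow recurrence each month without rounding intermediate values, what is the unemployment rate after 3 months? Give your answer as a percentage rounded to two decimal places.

Unemployment rate after three months ≈ 4.20%.

With a fixed labor force, u_{t+1} = u_t + s·(1−u_t) − f·u_t = u_t·(1−s−f) + s.
Here 1−s−f = 0.674 and s = 0.018.
u_1 = 0.012000 × 0.674 + 0.018 = 0.026088.
u_2 = 0.026088 × 0.674 + 0.018 = 0.035583.
u_3 = 0.035583 × 0.674 + 0.018 = 0.041983.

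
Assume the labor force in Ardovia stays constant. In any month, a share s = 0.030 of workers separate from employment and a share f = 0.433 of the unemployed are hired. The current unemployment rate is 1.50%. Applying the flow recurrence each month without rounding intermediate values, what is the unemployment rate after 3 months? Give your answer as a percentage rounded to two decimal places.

With a fixed labor force, u_{t+1} = u_t + s·(1−u_t) − f·u_t = u_t·(1−s−f) + s.
Here 1−s−f = 0.537 and s = 0.030.
u_1 = 0.015000 × 0.537 + 0.030 = 0.038055.
u_2 = 0.038055 × 0.537 + 0.030 = 0.050436.
u_3 = 0.050436 × 0.537 + 0.030 = 0.057084.

Unemployment rate after three months ≈ 5.71%.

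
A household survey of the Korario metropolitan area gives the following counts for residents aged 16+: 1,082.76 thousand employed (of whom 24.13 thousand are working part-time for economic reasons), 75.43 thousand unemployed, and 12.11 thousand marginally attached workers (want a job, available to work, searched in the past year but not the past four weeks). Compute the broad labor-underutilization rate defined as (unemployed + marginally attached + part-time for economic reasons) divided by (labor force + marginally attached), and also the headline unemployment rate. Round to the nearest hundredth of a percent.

Broad underutilization rate ≈ 9.54%; headline unemployment rate ≈ 6.51%.

Labor force = 1,082.76 + 75.43 = 1,158.19 thousand.
Numerator = 75.43 + 12.11 + 24.13 = 111.67 thousand.
Denominator = 1,158.19 + 12.11 = 1,170.30 thousand.
Broad rate = 111.67 / 1,170.30 = 9.54%.
Headline unemployment rate = 75.43 / 1,158.19 = 6.51%.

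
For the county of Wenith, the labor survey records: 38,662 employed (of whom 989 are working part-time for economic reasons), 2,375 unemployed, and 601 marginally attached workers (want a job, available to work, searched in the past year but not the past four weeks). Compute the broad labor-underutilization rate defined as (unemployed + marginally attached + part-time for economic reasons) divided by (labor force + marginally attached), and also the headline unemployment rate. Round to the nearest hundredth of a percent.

Broad underutilization rate ≈ 9.52%; headline unemployment rate ≈ 5.79%.

Labor force = 38,662 + 2,375 = 41,037.
Numerator = 2,375 + 601 + 989 = 3,965.
Denominator = 41,037 + 601 = 41,638.
Broad rate = 3,965 / 41,638 = 9.52%.
Headline unemployment rate = 2,375 / 41,037 = 5.79%.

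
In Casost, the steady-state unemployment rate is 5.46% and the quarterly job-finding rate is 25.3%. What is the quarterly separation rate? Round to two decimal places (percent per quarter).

From u* = s/(s+f): s = u·f/(1−u).
s = 0.0546 × 25.3 / (1 − 0.0546) = 1.3814 / 0.9454 ≈ 1.46% per quarter.

Separation rate ≈ 1.46% per quarter.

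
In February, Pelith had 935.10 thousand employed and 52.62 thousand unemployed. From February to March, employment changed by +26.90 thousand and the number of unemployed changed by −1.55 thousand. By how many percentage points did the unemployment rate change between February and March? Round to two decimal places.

The unemployment rate changed by −0.29 percentage points.

February: labor force = 935.10 + 52.62 = 987.72; u = 52.62/987.72 = 5.33%.
March: labor force = 962.00 + 51.07 = 1,013.07; u = 51.07/1,013.07 = 5.04%.
Change = 5.04% − 5.33% = −0.29 pp.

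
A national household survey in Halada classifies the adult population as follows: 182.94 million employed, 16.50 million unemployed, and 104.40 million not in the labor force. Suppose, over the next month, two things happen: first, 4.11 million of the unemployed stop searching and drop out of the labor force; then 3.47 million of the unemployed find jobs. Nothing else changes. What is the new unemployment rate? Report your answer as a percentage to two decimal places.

New unemployment rate ≈ 4.57%.

Initially, labor force = 182.94 + 16.50 = 199.44 million, so u = 16.50/199.44 = 8.27%.
After the first change, unemployed and labor force both fall by 4.11 → E = 182.94, U = 12.39, labor force = 195.33 million.
After the second change, unemployed falls and employed rises by 3.47; labor force unchanged → E = 186.41, U = 8.92, labor force = 195.33 million.
New unemployment rate = 8.92 / 195.33 = 4.57%.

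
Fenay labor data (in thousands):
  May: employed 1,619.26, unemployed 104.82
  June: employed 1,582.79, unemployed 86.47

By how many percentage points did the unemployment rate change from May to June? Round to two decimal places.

May: labor force = 1,619.26 + 104.82 = 1,724.08; u = 104.82/1,724.08 = 6.08%.
June: labor force = 1,582.79 + 86.47 = 1,669.26; u = 86.47/1,669.26 = 5.18%.
Change = 5.18% − 6.08% = −0.90 pp.

The unemployment rate changed by −0.90 percentage points.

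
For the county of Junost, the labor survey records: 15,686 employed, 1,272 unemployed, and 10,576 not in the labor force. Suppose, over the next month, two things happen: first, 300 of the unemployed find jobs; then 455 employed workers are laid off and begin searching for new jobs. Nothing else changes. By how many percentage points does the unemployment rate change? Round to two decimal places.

Initially, labor force = 15,686 + 1,272 = 16,958, so u = 1,272/16,958 = 7.50%.
After the first change, unemployed falls and employed rises by 300; labor force unchanged → E = 15,986, U = 972, labor force = 16,958.
After the second change, employed falls and unemployed rises by 455; labor force unchanged → E = 15,531, U = 1,427, labor force = 16,958.
New unemployment rate = 1,427 / 16,958 = 8.41%.
Change = 8.41% − 7.50% = +0.91 percentage points.

The unemployment rate changes by +0.91 percentage points.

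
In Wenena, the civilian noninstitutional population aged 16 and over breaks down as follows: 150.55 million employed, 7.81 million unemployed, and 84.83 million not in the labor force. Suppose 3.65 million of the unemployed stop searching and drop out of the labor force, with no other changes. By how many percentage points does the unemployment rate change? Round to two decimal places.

Initially, labor force = 150.55 + 7.81 = 158.36 million, so u = 7.81/158.36 = 4.93%.
After the change, unemployed and labor force both fall by 3.65 → E = 150.55, U = 4.16, labor force = 154.71 million.
New unemployment rate = 4.16 / 154.71 = 2.69%.
Change = 2.69% − 4.93% = −2.24 percentage points.

The unemployment rate changes by −2.24 percentage points.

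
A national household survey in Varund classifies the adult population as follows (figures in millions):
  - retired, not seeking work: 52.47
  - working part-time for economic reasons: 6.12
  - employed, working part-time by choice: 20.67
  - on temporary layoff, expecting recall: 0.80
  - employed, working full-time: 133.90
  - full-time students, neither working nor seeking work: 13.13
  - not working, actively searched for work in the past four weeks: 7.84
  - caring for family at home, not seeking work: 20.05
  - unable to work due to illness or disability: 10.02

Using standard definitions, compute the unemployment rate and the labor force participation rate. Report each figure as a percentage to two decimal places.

Unemployment rate ≈ 5.10%; labor force participation rate ≈ 63.90%.

Employed = 6.12 + 20.67 + 133.90 = 160.69 million (anyone who worked, including part-time for economic reasons, counts as employed).
Unemployed = 0.80 + 7.84 = 8.64 million (jobless and actively searching, or on temporary layoff).
Labor force = 160.69 + 8.64 = 169.33 million.
Not in labor force = 52.47 + 13.13 + 20.05 + 10.02 = 95.67 million (those not working and not actively searching are outside the labor force).
Civilian working-age population = 169.33 + 95.67 = 265.00 million.
Unemployment rate = 8.64 / 169.33 = 5.10%.
Labor force participation rate = 169.33 / 265.00 = 63.90%.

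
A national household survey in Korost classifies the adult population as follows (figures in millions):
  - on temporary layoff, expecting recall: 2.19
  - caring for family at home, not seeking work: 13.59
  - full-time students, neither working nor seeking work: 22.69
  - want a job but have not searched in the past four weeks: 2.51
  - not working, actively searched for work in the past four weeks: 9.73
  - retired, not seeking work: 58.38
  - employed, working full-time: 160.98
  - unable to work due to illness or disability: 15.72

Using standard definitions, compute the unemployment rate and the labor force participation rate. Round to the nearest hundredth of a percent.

Unemployment rate ≈ 6.89%; labor force participation rate ≈ 60.50%.

Employed = 160.98 million.
Unemployed = 2.19 + 9.73 = 11.92 million (jobless and actively searching, or on temporary layoff).
Labor force = 160.98 + 11.92 = 172.90 million.
Not in labor force = 13.59 + 22.69 + 2.51 + 58.38 + 15.72 = 112.89 million (those not working and not actively searching are outside the labor force — including those who want a job but have given up searching).
Civilian working-age population = 172.90 + 112.89 = 285.79 million.
Unemployment rate = 11.92 / 172.90 = 6.89%.
Labor force participation rate = 172.90 / 285.79 = 60.50%.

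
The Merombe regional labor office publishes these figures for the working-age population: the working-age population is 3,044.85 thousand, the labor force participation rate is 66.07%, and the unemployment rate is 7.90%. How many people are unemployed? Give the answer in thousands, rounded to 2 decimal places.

Labor force = 0.6607 × 3,044.85 = 2,011.73 thousand.
Unemployed = 0.0790 × 2,011.73 ≈ 158.93 thousand.

About 158.93 thousand are unemployed.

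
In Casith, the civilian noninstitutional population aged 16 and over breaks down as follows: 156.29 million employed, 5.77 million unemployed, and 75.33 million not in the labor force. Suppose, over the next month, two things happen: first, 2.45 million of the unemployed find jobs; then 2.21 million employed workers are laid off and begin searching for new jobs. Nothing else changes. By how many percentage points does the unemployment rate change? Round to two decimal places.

The unemployment rate changes by −0.15 percentage points.

Initially, labor force = 156.29 + 5.77 = 162.06 million, so u = 5.77/162.06 = 3.56%.
After the first change, unemployed falls and employed rises by 2.45; labor force unchanged → E = 158.74, U = 3.32, labor force = 162.06 million.
After the second change, employed falls and unemployed rises by 2.21; labor force unchanged → E = 156.53, U = 5.53, labor force = 162.06 million.
New unemployment rate = 5.53 / 162.06 = 3.41%.
Change = 3.41% − 3.56% = −0.15 percentage points.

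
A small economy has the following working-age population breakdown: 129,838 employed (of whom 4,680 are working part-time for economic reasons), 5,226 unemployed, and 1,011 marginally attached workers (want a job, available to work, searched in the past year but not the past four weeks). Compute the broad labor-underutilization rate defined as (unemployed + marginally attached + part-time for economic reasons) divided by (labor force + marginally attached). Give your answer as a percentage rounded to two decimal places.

Labor force = 129,838 + 5,226 = 135,064.
Numerator = 5,226 + 1,011 + 4,680 = 10,917.
Denominator = 135,064 + 1,011 = 136,075.
Broad rate = 10,917 / 136,075 = 8.02%.

Broad underutilization rate ≈ 8.02%.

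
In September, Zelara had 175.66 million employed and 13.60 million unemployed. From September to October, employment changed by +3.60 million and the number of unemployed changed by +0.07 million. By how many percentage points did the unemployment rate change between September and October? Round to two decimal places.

The unemployment rate changed by −0.10 percentage points.

September: labor force = 175.66 + 13.60 = 189.26; u = 13.60/189.26 = 7.19%.
October: labor force = 179.26 + 13.67 = 192.93; u = 13.67/192.93 = 7.09%.
Change = 7.09% − 7.19% = −0.10 pp.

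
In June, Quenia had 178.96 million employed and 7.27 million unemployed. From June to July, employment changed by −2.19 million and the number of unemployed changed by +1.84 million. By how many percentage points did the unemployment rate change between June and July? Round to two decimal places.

June: labor force = 178.96 + 7.27 = 186.23; u = 7.27/186.23 = 3.90%.
July: labor force = 176.77 + 9.11 = 185.88; u = 9.11/185.88 = 4.90%.
Change = 4.90% − 3.90% = +1.00 pp.

The unemployment rate changed by +1.00 percentage points.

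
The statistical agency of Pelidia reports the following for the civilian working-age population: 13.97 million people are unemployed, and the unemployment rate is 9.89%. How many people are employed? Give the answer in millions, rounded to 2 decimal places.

About 127.28 million are employed.

Labor force = U / u = 13.97 / 0.0989 ≈ 141.25 million.
Employed = labor force − unemployed = 141.25 − 13.97 = 127.28 million.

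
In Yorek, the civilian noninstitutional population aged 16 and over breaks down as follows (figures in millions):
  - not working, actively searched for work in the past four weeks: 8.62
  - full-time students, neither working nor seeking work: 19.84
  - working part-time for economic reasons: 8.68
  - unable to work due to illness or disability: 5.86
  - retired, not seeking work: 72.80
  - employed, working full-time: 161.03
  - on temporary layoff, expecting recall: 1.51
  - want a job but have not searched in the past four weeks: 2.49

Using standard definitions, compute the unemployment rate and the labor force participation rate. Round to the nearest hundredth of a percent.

Unemployment rate ≈ 5.63%; labor force participation rate ≈ 64.04%.

Employed = 8.68 + 161.03 = 169.71 million (anyone who worked, including part-time for economic reasons, counts as employed).
Unemployed = 8.62 + 1.51 = 10.13 million (jobless and actively searching, or on temporary layoff).
Labor force = 169.71 + 10.13 = 179.84 million.
Not in labor force = 19.84 + 5.86 + 72.80 + 2.49 = 100.99 million (those not working and not actively searching are outside the labor force — including those who want a job but have given up searching).
Civilian working-age population = 179.84 + 100.99 = 280.83 million.
Unemployment rate = 10.13 / 179.84 = 5.63%.
Labor force participation rate = 179.84 / 280.83 = 64.04%.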